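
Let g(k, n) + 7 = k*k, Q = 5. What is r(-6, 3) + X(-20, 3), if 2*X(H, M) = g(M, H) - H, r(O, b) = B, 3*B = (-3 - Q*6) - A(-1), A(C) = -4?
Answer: 4/3 ≈ 1.3333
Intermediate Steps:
g(k, n) = -7 + k**2 (g(k, n) = -7 + k*k = -7 + k**2)
B = -29/3 (B = ((-3 - 1*5*6) - 1*(-4))/3 = ((-3 - 5*6) + 4)/3 = ((-3 - 30) + 4)/3 = (-33 + 4)/3 = (1/3)*(-29) = -29/3 ≈ -9.6667)
r(O, b) = -29/3
X(H, M) = -7/2 + M**2/2 - H/2 (X(H, M) = ((-7 + M**2) - H)/2 = (-7 + M**2 - H)/2 = -7/2 + M**2/2 - H/2)
r(-6, 3) + X(-20, 3) = -29/3 + (-7/2 + (1/2)*3**2 - 1/2*(-20)) = -29/3 + (-7/2 + (1/2)*9 + 10) = -29/3 + (-7/2 + 9/2 + 10) = -29/3 + 11 = 4/3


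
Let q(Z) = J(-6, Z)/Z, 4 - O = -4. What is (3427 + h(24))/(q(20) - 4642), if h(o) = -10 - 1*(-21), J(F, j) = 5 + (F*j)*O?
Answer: -4584/6253 ≈ -0.73309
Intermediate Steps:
O = 8 (O = 4 - 1*(-4) = 4 + 4 = 8)
J(F, j) = 5 + 8*F*j (J(F, j) = 5 + (F*j)*8 = 5 + 8*F*j)
h(o) = 11 (h(o) = -10 + 21 = 11)
q(Z) = (5 - 48*Z)/Z (q(Z) = (5 + 8*(-6)*Z)/Z = (5 - 48*Z)/Z)
(3427 + h(24))/(q(20) - 4642) = (3427 + 11)/((-48 + 5/20) - 4642) = 3438/((-48 + 5*(1/20)) - 4642) = 3438/((-48 + ¼) - 4642) = 3438/(-191/4 - 4642) = 3438/(-18759/4) = 3438*(-4/18759) = -4584/6253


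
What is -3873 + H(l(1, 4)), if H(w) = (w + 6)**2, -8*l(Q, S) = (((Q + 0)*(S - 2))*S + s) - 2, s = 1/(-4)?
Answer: -3937391/1024 ≈ -3845.1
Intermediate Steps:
s = -1/4 ≈ -0.25000
l(Q, S) = 9/32 - Q*S*(-2 + S)/8 (l(Q, S) = -((((Q + 0)*(S - 2))*S - 1/4) - 2)/8 = -(((Q*(-2 + S))*S - 1/4) - 2)/8 = -((Q*S*(-2 + S) - 1/4) - 2)/8 = -((-1/4 + Q*S*(-2 + S)) - 2)/8 = -(-9/4 + Q*S*(-2 + S))/8 = 9/32 - Q*S*(-2 + S)/8)
H(w) = (6 + w)**2
-3873 + H(l(1, 4)) = -3873 + (6 + (9/32 - 1/8*1*4**2 + (1/4)*1*4))**2 = -3873 + (6 + (9/32 - 1/8*1*16 + 1))**2 = -3873 + (6 + (9/32 - 2 + 1))**2 = -3873 + (6 - 23/32)**2 = -3873 + (169/32)**2 = -3873 + 28561/1024 = -3937391/1024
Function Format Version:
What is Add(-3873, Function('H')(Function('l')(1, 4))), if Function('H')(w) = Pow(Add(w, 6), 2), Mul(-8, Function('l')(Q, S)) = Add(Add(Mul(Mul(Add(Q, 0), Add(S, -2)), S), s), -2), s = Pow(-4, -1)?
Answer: Rational(-3937391, 1024) ≈ -3845.1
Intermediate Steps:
s = Rational(-1, 4) ≈ -0.25000
Function('l')(Q, S) = Add(Rational(9, 32), Mul(Rational(-1, 8), Q, S, Add(-2, S))) (Function('l')(Q, S) = Mul(Rational(-1, 8), Add(Add(Mul(Mul(Add(Q, 0), Add(S, -2)), S), Rational(-1, 4)), -2)) = Mul(Rational(-1, 8), Add(Add(Mul(Mul(Q, Add(-2, S)), S), Rational(-1, 4)), -2)) = Mul(Rational(-1, 8), Add(Add(Mul(Q, S, Add(-2, S)), Rational(-1, 4)), -2)) = Mul(Rational(-1, 8), Add(Add(Rational(-1, 4), Mul(Q, S, Add(-2, S))), -2)) = Mul(Rational(-1, 8), Add(Rational(-9, 4), Mul(Q, S, Add(-2, S)))) = Add(Rational(9, 32), Mul(Rational(-1, 8), Q, S, Add(-2, S))))
Function('H')(w) = Pow(Add(6, w), 2)
Add(-3873, Function('H')(Function('l')(1, 4))) = Add(-3873, Pow(Add(6, Add(Rational(9, 32), Mul(Rational(-1, 8), 1, Pow(4, 2)), Mul(Rational(1, 4), 1, 4))), 2)) = Add(-3873, Pow(Add(6, Add(Rational(9, 32), Mul(Rational(-1, 8), 1, 16), 1)), 2)) = Add(-3873, Pow(Add(6, Add(Rational(9, 32), -2, 1)), 2)) = Add(-3873, Pow(Add(6, Rational(-23, 32)), 2)) = Add(-3873, Pow(Rational(169, 32), 2)) = Add(-3873, Rational(28561, 1024)) = Rational(-3937391, 1024)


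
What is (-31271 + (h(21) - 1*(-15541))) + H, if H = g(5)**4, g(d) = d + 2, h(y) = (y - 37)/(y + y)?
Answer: -279917/21 ≈ -13329.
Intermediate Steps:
h(y) = (-37 + y)/(2*y) (h(y) = (-37 + y)/((2*y)) = (-37 + y)*(1/(2*y)) = (-37 + y)/(2*y))
g(d) = 2 + d
H = 2401 (H = (2 + 5)**4 = 7**4 = 2401)
(-31271 + (h(21) - 1*(-15541))) + H = (-31271 + ((1/2)*(-37 + 21)/21 - 1*(-15541))) + 2401 = (-31271 + ((1/2)*(1/21)*(-16) + 15541)) + 2401 = (-31271 + (-8/21 + 15541)) + 2401 = (-31271 + 326353/21) + 2401 = -330338/21 + 2401 = -279917/21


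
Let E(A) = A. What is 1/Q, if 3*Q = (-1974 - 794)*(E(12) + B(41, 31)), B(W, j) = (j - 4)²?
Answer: -1/683696 ≈ -1.4626e-6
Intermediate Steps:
B(W, j) = (-4 + j)²
Q = -683696 (Q = ((-1974 - 794)*(12 + (-4 + 31)²))/3 = (-2768*(12 + 27²))/3 = (-2768*(12 + 729))/3 = (-2768*741)/3 = (⅓)*(-2051088) = -683696)
1/Q = 1/(-683696) = -1/683696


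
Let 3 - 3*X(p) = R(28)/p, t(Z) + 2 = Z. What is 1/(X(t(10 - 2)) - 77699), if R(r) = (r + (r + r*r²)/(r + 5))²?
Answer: -9801/1023814706 ≈ -9.5730e-6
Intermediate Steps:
t(Z) = -2 + Z
R(r) = (r + (r + r³)/(5 + r))²
X(p) = 1 - 524593216/(3267*p) (X(p) = 1 - 28²*(6 + 28 + 28²)²/(5 + 28)²/(3*p) = 1 - 784*(6 + 28 + 784)²/33²/(3*p) = 1 - 784*(1/1089)*818²/(3*p) = 1 - 784*(1/1089)*669124/(3*p) = 1 - 524593216/(3267*p))
1/(X(t(10 - 2)) - 77699) = 1/((-524593216/3267 + (-2 + (10 - 2)))/(-2 + (10 - 2)) - 77699) = 1/((-524593216/3267 + (-2 + 8))/(-2 + 8) - 77699) = 1/((-524593216/3267 + 6)/6 - 77699) = 1/((⅙)*(-524573614/3267) - 77699) = 1/(-262286807/9801 - 77699) = 1/(-1023814706/9801) = -9801/1023814706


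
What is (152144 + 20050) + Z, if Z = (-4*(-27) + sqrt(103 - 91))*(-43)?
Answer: 167550 - 86*sqrt(3) ≈ 1.6740e+5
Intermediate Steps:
Z = -4644 - 86*sqrt(3) (Z = (108 + sqrt(12))*(-43) = (108 + 2*sqrt(3))*(-43) = -4644 - 86*sqrt(3) ≈ -4793.0)
(152144 + 20050) + Z = (152144 + 20050) + (-4644 - 86*sqrt(3)) = 172194 + (-4644 - 86*sqrt(3)) = 167550 - 86*sqrt(3)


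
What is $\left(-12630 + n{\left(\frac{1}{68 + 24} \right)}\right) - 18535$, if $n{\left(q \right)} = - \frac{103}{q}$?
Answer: $-40641$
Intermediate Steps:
$\left(-12630 + n{\left(\frac{1}{68 + 24} \right)}\right) - 18535 = \left(-12630 - \frac{103}{\frac{1}{68 + 24}}\right) - 18535 = \left(-12630 - \frac{103}{\frac{1}{92}}\right) - 18535 = \left(-12630 - 103 \frac{1}{\frac{1}{92}}\right) - 18535 = \left(-12630 - 9476\right) - 18535 = -22106 - 18535 = -40641$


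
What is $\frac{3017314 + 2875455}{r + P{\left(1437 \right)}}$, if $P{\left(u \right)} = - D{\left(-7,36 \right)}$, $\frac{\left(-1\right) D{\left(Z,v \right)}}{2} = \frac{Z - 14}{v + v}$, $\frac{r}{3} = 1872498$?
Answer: $\frac{70713228}{67409921} \approx 1.049$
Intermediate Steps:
$r = 5617494$ ($r = 3 \cdot 1872498 = 5617494$)
$D{\left(Z,v \right)} = - \frac{-14 + Z}{v}$ ($D{\left(Z,v \right)} = - 2 \frac{Z - 14}{v + v} = - 2 \frac{-14 + Z}{2 v} = - \frac{-14 + Z}{v}$)
$P{\left(u \right)} = - \frac{7}{12}$ ($P{\left(u \right)} = - \frac{14 - -7}{36} = - \frac{14 + 7}{36} = - \frac{21}{36} = \left(-1\right) \frac{7}{12} = - \frac{7}{12}$)
$\frac{3017314 + 2875455}{r + P{\left(1437 \right)}} = \frac{3017314 + 2875455}{5617494 - \frac{7}{12}} = \frac{5892769}{\frac{67409921}{12}} = 5892769 \cdot \frac{12}{67409921} = \frac{70713228}{67409921}$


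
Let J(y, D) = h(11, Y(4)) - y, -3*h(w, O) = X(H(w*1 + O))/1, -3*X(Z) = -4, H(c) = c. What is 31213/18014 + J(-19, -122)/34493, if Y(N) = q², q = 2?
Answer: 9692678419/5592212118 ≈ 1.7332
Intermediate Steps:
X(Z) = 4/3 (X(Z) = -⅓*(-4) = 4/3)
Y(N) = 4 (Y(N) = 2² = 4)
h(w, O) = -4/9 (h(w, O) = -4/(9*1) = -4/9)
J(y, D) = -4/9 - y
31213/18014 + J(-19, -122)/34493 = 31213/18014 + (-4/9 - 1*(-19))/34493 = 31213*(1/18014) + (-4/9 + 19)*(1/34493) = 31213/18014 + (167/9)*(1/34493) = 31213/18014 + 167/310437 = 9692678419/5592212118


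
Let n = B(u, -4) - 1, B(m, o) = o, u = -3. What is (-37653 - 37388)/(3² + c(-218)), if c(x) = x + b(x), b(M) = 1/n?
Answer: 375205/1046 ≈ 358.70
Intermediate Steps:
n = -5 (n = -4 - 1 = -5)
b(M) = -⅕ (b(M) = 1/(-5) = -⅕)
c(x) = -⅕ + x (c(x) = x - ⅕ = -⅕ + x)
(-37653 - 37388)/(3² + c(-218)) = (-37653 - 37388)/(3² + (-⅕ - 218)) = -75041/(9 - 1091/5) = -75041/(-1046/5) = -75041*(-5/1046) = 375205/1046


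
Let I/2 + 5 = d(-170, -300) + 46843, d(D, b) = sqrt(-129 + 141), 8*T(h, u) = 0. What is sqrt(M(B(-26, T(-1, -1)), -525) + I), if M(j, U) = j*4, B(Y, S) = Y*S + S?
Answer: 2*sqrt(23419 + sqrt(3)) ≈ 306.08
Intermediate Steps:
T(h, u) = 0 (T(h, u) = (1/8)*0 = 0)
B(Y, S) = S + S*Y (B(Y, S) = S*Y + S = S + S*Y)
d(D, b) = 2*sqrt(3) (d(D, b) = sqrt(12) = 2*sqrt(3))
M(j, U) = 4*j
I = 93676 + 4*sqrt(3) (I = -10 + 2*(2*sqrt(3) + 46843) = -10 + 2*(46843 + 2*sqrt(3)) = -10 + (93686 + 4*sqrt(3)) = 93676 + 4*sqrt(3) ≈ 93683.)
sqrt(M(B(-26, T(-1, -1)), -525) + I) = sqrt(4*(0*(1 - 26)) + (93676 + 4*sqrt(3))) = sqrt(4*(0*(-25)) + (93676 + 4*sqrt(3))) = sqrt(4*0 + (93676 + 4*sqrt(3))) = sqrt(0 + (93676 + 4*sqrt(3))) = sqrt(93676 + 4*sqrt(3))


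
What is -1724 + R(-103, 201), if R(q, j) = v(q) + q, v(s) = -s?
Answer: -1724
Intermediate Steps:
R(q, j) = 0 (R(q, j) = -q + q = 0)
-1724 + R(-103, 201) = -1724 + 0 = -1724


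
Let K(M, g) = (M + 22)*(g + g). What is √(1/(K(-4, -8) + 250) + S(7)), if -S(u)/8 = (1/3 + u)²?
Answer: I*√5591510/114 ≈ 20.742*I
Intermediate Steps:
S(u) = -8*(⅓ + u)² (S(u) = -8*(1/3 + u)² = -8*(1*(⅓) + u)² = -8*(⅓ + u)²)
K(M, g) = 2*g*(22 + M) (K(M, g) = (22 + M)*(2*g) = 2*g*(22 + M))
√(1/(K(-4, -8) + 250) + S(7)) = √(1/(2*(-8)*(22 - 4) + 250) - 8*(1 + 3*7)²/9) = √(1/(2*(-8)*18 + 250) - 8*(1 + 21)²/9) = √(1/(-288 + 250) - 8/9*22²) = √(1/(-38) - 8/9*484) = √(-1/38 - 3872/9) = √(-147145/342) = I*√5591510/114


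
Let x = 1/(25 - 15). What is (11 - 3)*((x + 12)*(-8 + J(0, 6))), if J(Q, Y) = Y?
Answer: -968/5 ≈ -193.60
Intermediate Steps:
x = ⅒ (x = 1/10 = ⅒ ≈ 0.10000)
(11 - 3)*((x + 12)*(-8 + J(0, 6))) = (11 - 3)*((⅒ + 12)*(-8 + 6)) = 8*((121/10)*(-2)) = 8*(-121/5) = -968/5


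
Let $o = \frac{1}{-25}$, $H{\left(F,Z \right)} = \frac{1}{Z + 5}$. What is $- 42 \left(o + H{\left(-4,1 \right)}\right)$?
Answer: $- \frac{133}{25} \approx -5.32$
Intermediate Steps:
$H{\left(F,Z \right)} = \frac{1}{5 + Z}$
$o = - \frac{1}{25} \approx -0.04$
$- 42 \left(o + H{\left(-4,1 \right)}\right) = - 42 \left(- \frac{1}{25} + \frac{1}{5 + 1}\right) = - 42 \left(- \frac{1}{25} + \frac{1}{6}\right) = \left(-42\right) \frac{19}{150} = - \frac{133}{25}$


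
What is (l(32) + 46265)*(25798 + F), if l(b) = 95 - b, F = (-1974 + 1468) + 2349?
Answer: 1280552248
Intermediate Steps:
F = 1843 (F = -506 + 2349 = 1843)
(l(32) + 46265)*(25798 + F) = ((95 - 1*32) + 46265)*(25798 + 1843) = ((95 - 32) + 46265)*27641 = (63 + 46265)*27641 = 46328*27641 = 1280552248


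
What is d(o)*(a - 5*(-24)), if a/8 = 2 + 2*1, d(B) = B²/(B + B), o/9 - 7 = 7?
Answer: 9576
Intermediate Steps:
o = 126 (o = 63 + 9*7 = 63 + 63 = 126)
d(B) = B/2 (d(B) = B²/((2*B)) = (1/(2*B))*B² = B/2)
a = 32 (a = 8*(2 + 2*1) = 8*(2 + 2) = 8*4 = 32)
d(o)*(a - 5*(-24)) = ((½)*126)*(32 - 5*(-24)) = 63*(32 + 120) = 63*152 = 9576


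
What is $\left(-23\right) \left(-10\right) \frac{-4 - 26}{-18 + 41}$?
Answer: $-300$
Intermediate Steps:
$\left(-23\right) \left(-10\right) \frac{-4 - 26}{-18 + 41} = 230 \left(- \frac{30}{23}\right) = -300$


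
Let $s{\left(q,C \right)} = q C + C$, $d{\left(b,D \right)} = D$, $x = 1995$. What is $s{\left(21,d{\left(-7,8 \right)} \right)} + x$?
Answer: $2171$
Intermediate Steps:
$s{\left(q,C \right)} = C + C q$ ($s{\left(q,C \right)} = C q + C = C + C q$)
$s{\left(21,d{\left(-7,8 \right)} \right)} + x = 8 \left(1 + 21\right) + 1995 = 8 \cdot 22 + 1995 = 176 + 1995 = 2171$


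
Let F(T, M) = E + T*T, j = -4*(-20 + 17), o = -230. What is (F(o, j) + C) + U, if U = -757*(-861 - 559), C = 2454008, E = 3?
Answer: 3581851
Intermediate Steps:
j = 12 (j = -4*(-3) = 12)
U = 1074940 (U = -757*(-1420) = 1074940)
F(T, M) = 3 + T² (F(T, M) = 3 + T*T = 3 + T²)
(F(o, j) + C) + U = ((3 + (-230)²) + 2454008) + 1074940 = ((3 + 52900) + 2454008) + 1074940 = (52903 + 2454008) + 1074940 = 2506911 + 1074940 = 3581851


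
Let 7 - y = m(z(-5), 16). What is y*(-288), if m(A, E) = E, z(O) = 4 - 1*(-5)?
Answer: 2592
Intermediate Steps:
z(O) = 9 (z(O) = 4 + 5 = 9)
y = -9 (y = 7 - 1*16 = 7 - 16 = -9)
y*(-288) = -9*(-288) = 2592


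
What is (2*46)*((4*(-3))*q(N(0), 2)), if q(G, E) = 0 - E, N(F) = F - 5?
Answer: 2208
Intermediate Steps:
N(F) = -5 + F
q(G, E) = -E
(2*46)*((4*(-3))*q(N(0), 2)) = (2*46)*((4*(-3))*(-1*2)) = 92*(-12*(-2)) = 92*24 = 2208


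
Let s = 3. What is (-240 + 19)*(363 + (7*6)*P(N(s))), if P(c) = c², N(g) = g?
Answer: -163761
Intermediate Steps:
(-240 + 19)*(363 + (7*6)*P(N(s))) = (-240 + 19)*(363 + (7*6)*3²) = -221*(363 + 42*9) = -221*(363 + 378) = -221*741 = -163761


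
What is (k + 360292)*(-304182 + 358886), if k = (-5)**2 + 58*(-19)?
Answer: 19650497360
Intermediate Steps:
k = -1077 (k = 25 - 1102 = -1077)
(k + 360292)*(-304182 + 358886) = (-1077 + 360292)*(-304182 + 358886) = 359215*54704 = 19650497360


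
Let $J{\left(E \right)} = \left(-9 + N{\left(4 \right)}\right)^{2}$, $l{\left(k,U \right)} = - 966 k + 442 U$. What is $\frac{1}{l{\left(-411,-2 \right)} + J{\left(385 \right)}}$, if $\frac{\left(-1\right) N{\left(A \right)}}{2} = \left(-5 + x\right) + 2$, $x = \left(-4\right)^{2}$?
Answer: $\frac{1}{397367} \approx 2.5166 \cdot 10^{-6}$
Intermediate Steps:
$x = 16$
$N{\left(A \right)} = -26$ ($N{\left(A \right)} = - 2 \left(\left(-5 + 16\right) + 2\right) = - 2 \left(11 + 2\right) = \left(-2\right) 13 = -26$)
$J{\left(E \right)} = 1225$ ($J{\left(E \right)} = \left(-9 - 26\right)^{2} = \left(-35\right)^{2} = 1225$)
$\frac{1}{l{\left(-411,-2 \right)} + J{\left(385 \right)}} = \frac{1}{\left(\left(-966\right) \left(-411\right) + 442 \left(-2\right)\right) + 1225} = \frac{1}{\left(397026 - 884\right) + 1225} = \frac{1}{396142 + 1225} = \frac{1}{397367}$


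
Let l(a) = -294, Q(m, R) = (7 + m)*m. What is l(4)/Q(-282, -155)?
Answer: -49/12925 ≈ -0.0037911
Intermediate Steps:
Q(m, R) = m*(7 + m)
l(4)/Q(-282, -155) = -294*(-1/(282*(7 - 282))) = -294/((-282*(-275))) = -294/77550 = -294*1/77550 = -49/12925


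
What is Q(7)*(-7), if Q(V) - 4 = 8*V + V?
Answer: -469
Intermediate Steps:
Q(V) = 4 + 9*V (Q(V) = 4 + (8*V + V) = 4 + 9*V)
Q(7)*(-7) = (4 + 9*7)*(-7) = (4 + 63)*(-7) = 67*(-7) = -469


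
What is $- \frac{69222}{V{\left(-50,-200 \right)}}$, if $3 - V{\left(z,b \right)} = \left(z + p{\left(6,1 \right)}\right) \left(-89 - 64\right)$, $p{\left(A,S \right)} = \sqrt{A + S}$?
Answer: $\frac{29407813}{3239597} + \frac{588387 \sqrt{7}}{3239597} \approx 9.5582$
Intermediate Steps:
$V{\left(z,b \right)} = 3 + 153 z + 153 \sqrt{7}$ ($V{\left(z,b \right)} = 3 - \left(z + \sqrt{6 + 1}\right) \left(-89 - 64\right) = 3 - \left(z + \sqrt{7}\right) \left(-153\right) = 3 - \left(- 153 z - 153 \sqrt{7}\right) = 3 + \left(153 z + 153 \sqrt{7}\right) = 3 + 153 z + 153 \sqrt{7}$)
$- \frac{69222}{V{\left(-50,-200 \right)}} = - \frac{69222}{3 + 153 \left(-50\right) + 153 \sqrt{7}} = - \frac{69222}{3 - 7650 + 153 \sqrt{7}} = - \frac{69222}{-7647 + 153 \sqrt{7}}$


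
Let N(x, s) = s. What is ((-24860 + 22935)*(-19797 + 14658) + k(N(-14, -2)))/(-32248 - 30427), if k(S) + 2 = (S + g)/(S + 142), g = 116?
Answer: -692480167/4387250 ≈ -157.84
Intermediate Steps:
k(S) = -2 + (116 + S)/(142 + S) (k(S) = -2 + (S + 116)/(S + 142) = -2 + (116 + S)/(142 + S))
((-24860 + 22935)*(-19797 + 14658) + k(N(-14, -2)))/(-32248 - 30427) = ((-24860 + 22935)*(-19797 + 14658) + (-168 - 1*(-2))/(142 - 2))/(-32248 - 30427) = (-1925*(-5139) + (-168 + 2)/140)/(-62675) = (9892575 + (1/140)*(-166))*(-1/62675) = (9892575 - 83/70)*(-1/62675) = (692480167/70)*(-1/62675) = -692480167/4387250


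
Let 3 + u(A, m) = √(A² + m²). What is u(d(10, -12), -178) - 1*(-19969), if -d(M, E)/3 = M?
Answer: 19966 + 2*√8146 ≈ 20147.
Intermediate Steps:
d(M, E) = -3*M
u(A, m) = -3 + √(A² + m²)
u(d(10, -12), -178) - 1*(-19969) = (-3 + √((-3*10)² + (-178)²)) - 1*(-19969) = (-3 + √((-30)² + 31684)) + 19969 = (-3 + √(900 + 31684)) + 19969 = (-3 + √32584) + 19969 = (-3 + 2*√8146) + 19969 = 19966 + 2*√8146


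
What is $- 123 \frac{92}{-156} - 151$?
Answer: $- \frac{1020}{13} \approx -78.462$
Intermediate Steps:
$- 123 \frac{92}{-156} - 151 = - 123 \cdot 92 \left(- \frac{1}{156}\right) - 151 = \left(-123\right) \left(- \frac{23}{39}\right) - 151 = \frac{943}{13} - 151 = - \frac{1020}{13}$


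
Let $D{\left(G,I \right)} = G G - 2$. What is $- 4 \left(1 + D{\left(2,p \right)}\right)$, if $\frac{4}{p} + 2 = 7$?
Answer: $-12$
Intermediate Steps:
$p = \frac{4}{5}$ ($p = \frac{4}{-2 + 7} = \frac{4}{5} \approx 0.8$)
$D{\left(G,I \right)} = -2 + G^{2}$ ($D{\left(G,I \right)} = G^{2} - 2 = -2 + G^{2}$)
$- 4 \left(1 + D{\left(2,p \right)}\right) = - 4 \left(1 - \left(2 - 2^{2}\right)\right) = - 4 \left(1 + \left(-2 + 4\right)\right) = - 4 \left(1 + 2\right) = \left(-4\right) 3 = -12$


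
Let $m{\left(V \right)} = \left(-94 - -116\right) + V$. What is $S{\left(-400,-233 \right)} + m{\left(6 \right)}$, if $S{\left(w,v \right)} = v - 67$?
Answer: $-272$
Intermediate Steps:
$S{\left(w,v \right)} = -67 + v$
$m{\left(V \right)} = 22 + V$ ($m{\left(V \right)} = \left(-94 + 116\right) + V = 22 + V$)
$S{\left(-400,-233 \right)} + m{\left(6 \right)} = \left(-67 - 233\right) + \left(22 + 6\right) = -300 + 28 = -272$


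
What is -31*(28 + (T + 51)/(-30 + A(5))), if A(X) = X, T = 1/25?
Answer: -502944/625 ≈ -804.71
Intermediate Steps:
T = 1/25 ≈ 0.040000
-31*(28 + (T + 51)/(-30 + A(5))) = -31*(28 + (1/25 + 51)/(-30 + 5)) = -31*(28 + (1276/25)/(-25)) = -31*(28 + (1276/25)*(-1/25)) = -31*(28 - 1276/625) = -31*16224/625 = -502944/625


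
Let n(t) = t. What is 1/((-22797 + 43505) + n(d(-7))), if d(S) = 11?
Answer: 1/20719 ≈ 4.8265e-5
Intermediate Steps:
1/((-22797 + 43505) + n(d(-7))) = 1/((-22797 + 43505) + 11) = 1/(20708 + 11) = 1/20719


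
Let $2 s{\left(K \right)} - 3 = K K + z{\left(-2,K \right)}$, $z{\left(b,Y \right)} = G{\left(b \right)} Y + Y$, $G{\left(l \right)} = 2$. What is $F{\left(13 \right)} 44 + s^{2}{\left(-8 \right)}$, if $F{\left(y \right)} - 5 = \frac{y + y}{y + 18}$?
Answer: $\frac{89175}{124} \approx 719.15$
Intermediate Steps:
$z{\left(b,Y \right)} = 3 Y$ ($z{\left(b,Y \right)} = 2 Y + Y = 3 Y$)
$F{\left(y \right)} = 5 + \frac{2 y}{18 + y}$ ($F{\left(y \right)} = 5 + \frac{y + y}{y + 18} = 5 + \frac{2 y}{18 + y}$)
$s{\left(K \right)} = \frac{3}{2} + \frac{K^{2}}{2} + \frac{3 K}{2}$ ($s{\left(K \right)} = \frac{3}{2} + \frac{K K + 3 K}{2} = \frac{3}{2} + \frac{K^{2} + 3 K}{2} = \frac{3}{2} + \left(\frac{K^{2}}{2} + \frac{3 K}{2}\right) = \frac{3}{2} + \frac{K^{2}}{2} + \frac{3 K}{2}$)
$F{\left(13 \right)} 44 + s^{2}{\left(-8 \right)} = \frac{90 + 7 \cdot 13}{18 + 13} \cdot 44 + \left(\frac{3}{2} + \frac{\left(-8\right)^{2}}{2} + \frac{3}{2} \left(-8\right)\right)^{2} = \frac{90 + 91}{31} \cdot 44 + \left(\frac{3}{2} + \frac{1}{2} \cdot 64 - 12\right)^{2} = \frac{1}{31} \cdot 181 \cdot 44 + \left(\frac{3}{2} + 32 - 12\right)^{2} = \frac{181}{31} \cdot 44 + \left(\frac{43}{2}\right)^{2} = \frac{7964}{31} + \frac{1849}{4} = \frac{89175}{124}$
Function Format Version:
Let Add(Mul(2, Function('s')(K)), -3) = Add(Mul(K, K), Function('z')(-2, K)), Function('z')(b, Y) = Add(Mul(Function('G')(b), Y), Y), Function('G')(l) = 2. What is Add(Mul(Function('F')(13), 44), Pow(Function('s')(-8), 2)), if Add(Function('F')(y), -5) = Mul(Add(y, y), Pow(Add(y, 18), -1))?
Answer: Rational(89175, 124) ≈ 719.15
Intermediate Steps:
Function('z')(b, Y) = Mul(3, Y) (Function('z')(b, Y) = Add(Mul(2, Y), Y) = Mul(3, Y))
Function('F')(y) = Add(5, Mul(2, y, Pow(Add(18, y), -1))) (Function('F')(y) = Add(5, Mul(Add(y, y), Pow(Add(y, 18), -1))) = Add(5, Mul(Mul(2, y), Pow(Add(18, y), -1))) = Add(5, Mul(2, y, Pow(Add(18, y), -1))))
Function('s')(K) = Add(Rational(3, 2), Mul(Rational(1, 2), Pow(K, 2)), Mul(Rational(3, 2), K)) (Function('s')(K) = Add(Rational(3, 2), Mul(Rational(1, 2), Add(Mul(K, K), Mul(3, K)))) = Add(Rational(3, 2), Mul(Rational(1, 2), Add(Pow(K, 2), Mul(3, K)))) = Add(Rational(3, 2), Add(Mul(Rational(1, 2), Pow(K, 2)), Mul(Rational(3, 2), K))) = Add(Rational(3, 2), Mul(Rational(1, 2), Pow(K, 2)), Mul(Rational(3, 2), K)))
Add(Mul(Function('F')(13), 44), Pow(Function('s')(-8), 2)) = Add(Mul(Mul(Pow(Add(18, 13), -1), Add(90, Mul(7, 13))), 44), Pow(Add(Rational(3, 2), Mul(Rational(1, 2), Pow(-8, 2)), Mul(Rational(3, 2), -8)), 2)) = Add(Mul(Mul(Pow(31, -1), Add(90, 91)), 44), Pow(Add(Rational(3, 2), Mul(Rational(1, 2), 64), -12), 2)) = Add(Mul(Mul(Rational(1, 31), 181), 44), Pow(Add(Rational(3, 2), 32, -12), 2)) = Add(Mul(Rational(181, 31), 44), Pow(Rational(43, 2), 2)) = Add(Rational(7964, 31), Rational(1849, 4)) = Rational(89175, 124)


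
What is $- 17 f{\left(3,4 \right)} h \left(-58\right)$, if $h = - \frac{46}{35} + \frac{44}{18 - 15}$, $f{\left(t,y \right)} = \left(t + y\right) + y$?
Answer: $\frac{15206092}{105} \approx 1.4482 \cdot 10^{5}$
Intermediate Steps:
$f{\left(t,y \right)} = t + 2 y$
$h = \frac{1402}{105}$ ($h = \left(-46\right) \frac{1}{35} + \frac{44}{18 - 15} = - \frac{46}{35} + \frac{44}{3} = \frac{1402}{105} \approx 13.352$)
$- 17 f{\left(3,4 \right)} h \left(-58\right) = - 17 \left(3 + 2 \cdot 4\right) \frac{1402}{105} \left(-58\right) = - 17 \left(3 + 8\right) \frac{1402}{105} \left(-58\right) = \left(-17\right) 11 \cdot \frac{1402}{105} \left(-58\right) = \left(-187\right) \frac{1402}{105} \left(-58\right) = \left(- \frac{262174}{105}\right) \left(-58\right) = \frac{15206092}{105}$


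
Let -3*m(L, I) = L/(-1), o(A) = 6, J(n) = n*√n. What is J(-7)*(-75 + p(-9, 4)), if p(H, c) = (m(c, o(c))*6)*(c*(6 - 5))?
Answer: 301*I*√7 ≈ 796.37*I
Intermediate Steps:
J(n) = n^(3/2)
m(L, I) = L/3 (m(L, I) = -L/(3*(-1)) = -L*(-1)/3 = -(-1)*L/3 = L/3)
p(H, c) = 2*c² (p(H, c) = ((c/3)*6)*(c*(6 - 5)) = (2*c)*(c*1) = (2*c)*c = 2*c²)
J(-7)*(-75 + p(-9, 4)) = (-7)^(3/2)*(-75 + 2*4²) = (-7*I*√7)*(-75 + 2*16) = (-7*I*√7)*(-75 + 32) = -7*I*√7*(-43) = 301*I*√7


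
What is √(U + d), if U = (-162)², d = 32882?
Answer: √59126 ≈ 243.16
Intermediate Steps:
U = 26244
√(U + d) = √(26244 + 32882) = √59126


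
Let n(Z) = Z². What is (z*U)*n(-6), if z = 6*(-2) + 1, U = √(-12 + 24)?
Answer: -792*√3 ≈ -1371.8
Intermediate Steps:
U = 2*√3 (U = √12 = 2*√3 ≈ 3.4641)
z = -11 (z = -12 + 1 = -11)
(z*U)*n(-6) = -22*√3*(-6)² = -22*√3*36 = -792*√3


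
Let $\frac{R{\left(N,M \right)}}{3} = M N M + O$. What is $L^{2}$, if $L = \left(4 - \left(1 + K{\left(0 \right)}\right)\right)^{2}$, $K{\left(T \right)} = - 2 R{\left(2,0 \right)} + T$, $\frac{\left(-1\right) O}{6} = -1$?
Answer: $2313441$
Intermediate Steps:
$O = 6$ ($O = \left(-6\right) \left(-1\right) = 6$)
$R{\left(N,M \right)} = 18 + 3 N M^{2}$ ($R{\left(N,M \right)} = 3 \left(M N M + 6\right) = 3 \left(N M^{2} + 6\right) = 3 \left(6 + N M^{2}\right) = 18 + 3 N M^{2}$)
$K{\left(T \right)} = -36 + T$ ($K{\left(T \right)} = - 2 \left(18 + 3 \cdot 2 \cdot 0^{2}\right) + T = - 2 \left(18 + 3 \cdot 2 \cdot 0\right) + T = - 2 \left(18 + 0\right) + T = \left(-2\right) 18 + T = -36 + T$)
$L = 1521$ ($L = \left(4 - -35\right)^{2} = \left(4 + \left(36 - 1\right)\right)^{2} = \left(4 + 35\right)^{2} = 39^{2} = 1521$)
$L^{2} = 1521^{2} = 2313441$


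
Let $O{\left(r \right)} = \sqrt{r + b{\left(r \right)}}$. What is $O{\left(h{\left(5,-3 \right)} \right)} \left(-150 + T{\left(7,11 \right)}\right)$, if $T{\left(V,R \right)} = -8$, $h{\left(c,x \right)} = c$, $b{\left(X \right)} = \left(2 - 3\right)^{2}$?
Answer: $- 158 \sqrt{6} \approx -387.02$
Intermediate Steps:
$b{\left(X \right)} = 1$ ($b{\left(X \right)} = \left(-1\right)^{2} = 1$)
$O{\left(r \right)} = \sqrt{1 + r}$ ($O{\left(r \right)} = \sqrt{r + 1} = \sqrt{1 + r}$)
$O{\left(h{\left(5,-3 \right)} \right)} \left(-150 + T{\left(7,11 \right)}\right) = \sqrt{1 + 5} \left(-150 - 8\right) = \sqrt{6} \left(-158\right) = - 158 \sqrt{6}$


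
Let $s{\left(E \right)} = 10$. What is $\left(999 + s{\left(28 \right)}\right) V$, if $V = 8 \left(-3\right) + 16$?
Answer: $-8072$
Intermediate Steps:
$V = -8$ ($V = -24 + 16 = -8$)
$\left(999 + s{\left(28 \right)}\right) V = \left(999 + 10\right) \left(-8\right) = 1009 \left(-8\right) = -8072$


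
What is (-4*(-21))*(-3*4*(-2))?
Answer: 2016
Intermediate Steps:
(-4*(-21))*(-3*4*(-2)) = 84*(-12*(-2)) = 84*24 = 2016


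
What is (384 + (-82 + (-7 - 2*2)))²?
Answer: 84681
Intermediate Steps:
(384 + (-82 + (-7 - 2*2)))² = (384 + (-82 + (-7 - 4)))² = (384 + (-82 - 11))² = (384 - 93)² = 291² = 84681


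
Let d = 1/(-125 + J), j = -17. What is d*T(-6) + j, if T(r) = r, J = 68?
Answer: -321/19 ≈ -16.895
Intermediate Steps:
d = -1/57 (d = 1/(-125 + 68) = 1/(-57) = -1/57 ≈ -0.017544)
d*T(-6) + j = -1/57*(-6) - 17 = 2/19 - 17 = -321/19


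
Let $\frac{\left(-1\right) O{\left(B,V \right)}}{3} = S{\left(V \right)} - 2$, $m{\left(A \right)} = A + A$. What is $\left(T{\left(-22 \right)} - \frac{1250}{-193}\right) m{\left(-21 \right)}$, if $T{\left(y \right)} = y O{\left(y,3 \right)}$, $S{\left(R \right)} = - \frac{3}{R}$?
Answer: $\frac{1552488}{193} \approx 8044.0$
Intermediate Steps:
$m{\left(A \right)} = 2 A$
$O{\left(B,V \right)} = 6 + \frac{9}{V}$ ($O{\left(B,V \right)} = - 3 \left(- \frac{3}{V} - 2\right) = - 3 \left(-2 - \frac{3}{V}\right) = 6 + \frac{9}{V}$)
$T{\left(y \right)} = 9 y$ ($T{\left(y \right)} = y \left(6 + \frac{9}{3}\right) = y \left(6 + 9 \cdot \frac{1}{3}\right) = y \left(6 + 3\right) = y 9 = 9 y$)
$\left(T{\left(-22 \right)} - \frac{1250}{-193}\right) m{\left(-21 \right)} = \left(9 \left(-22\right) - \frac{1250}{-193}\right) 2 \left(-21\right) = \left(-198 - - \frac{1250}{193}\right) \left(-42\right) = \left(-198 + \frac{1250}{193}\right) \left(-42\right) = \left(- \frac{36964}{193}\right) \left(-42\right) = \frac{1552488}{193}$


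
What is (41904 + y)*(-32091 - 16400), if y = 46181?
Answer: -4271329735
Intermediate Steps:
(41904 + y)*(-32091 - 16400) = (41904 + 46181)*(-32091 - 16400) = 88085*(-48491) = -4271329735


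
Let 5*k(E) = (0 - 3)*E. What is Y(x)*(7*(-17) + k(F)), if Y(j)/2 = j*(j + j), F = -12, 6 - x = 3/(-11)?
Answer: -10645596/605 ≈ -17596.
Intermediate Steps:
x = 69/11 (x = 6 - 3/(-11) = 6 - 3*(-1)/11 = 6 - 1*(-3/11) = 6 + 3/11 = 69/11 ≈ 6.2727)
k(E) = -3*E/5 (k(E) = ((0 - 3)*E)/5 = (-3*E)/5 = -3*E/5)
Y(j) = 4*j**2 (Y(j) = 2*(j*(j + j)) = 2*(j*(2*j)) = 2*(2*j**2) = 4*j**2)
Y(x)*(7*(-17) + k(F)) = (4*(69/11)**2)*(7*(-17) - 3/5*(-12)) = (4*(4761/121))*(-119 + 36/5) = (19044/121)*(-559/5) = -10645596/605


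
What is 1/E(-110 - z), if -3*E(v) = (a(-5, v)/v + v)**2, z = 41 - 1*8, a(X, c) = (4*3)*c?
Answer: -3/17161 ≈ -0.00017482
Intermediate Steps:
a(X, c) = 12*c
z = 33 (z = 41 - 8 = 33)
E(v) = -(12 + v)**2/3 (E(v) = -((12*v)/v + v)**2/3 = -(12 + v)**2/3)
1/E(-110 - z) = 1/(-(12 + (-110 - 1*33))**2/3) = 1/(-(12 + (-110 - 33))**2/3) = 1/(-(12 - 143)**2/3) = 1/(-1/3*(-131)**2) = 1/(-1/3*17161) = 1/(-17161/3) = -3/17161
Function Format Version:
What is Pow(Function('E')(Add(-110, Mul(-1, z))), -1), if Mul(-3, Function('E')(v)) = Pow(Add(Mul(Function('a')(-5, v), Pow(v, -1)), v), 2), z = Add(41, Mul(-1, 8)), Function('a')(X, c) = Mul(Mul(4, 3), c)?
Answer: Rational(-3, 17161) ≈ -0.00017482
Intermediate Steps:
Function('a')(X, c) = Mul(12, c)
z = 33 (z = Add(41, -8) = 33)
Function('E')(v) = Mul(Rational(-1, 3), Pow(Add(12, v), 2)) (Function('E')(v) = Mul(Rational(-1, 3), Pow(Add(Mul(Mul(12, v), Pow(v, -1)), v), 2)) = Mul(Rational(-1, 3), Pow(Add(12, v), 2)))
Pow(Function('E')(Add(-110, Mul(-1, z))), -1) = Pow(Mul(Rational(-1, 3), Pow(Add(12, Add(-110, Mul(-1, 33))), 2)), -1) = Pow(Mul(Rational(-1, 3), Pow(Add(12, Add(-110, -33)), 2)), -1) = Pow(Mul(Rational(-1, 3), Pow(Add(12, -143), 2)), -1) = Pow(Mul(Rational(-1, 3), Pow(-131, 2)), -1) = Pow(Mul(Rational(-1, 3), 17161), -1) = Pow(Rational(-17161, 3), -1) = Rational(-3, 17161)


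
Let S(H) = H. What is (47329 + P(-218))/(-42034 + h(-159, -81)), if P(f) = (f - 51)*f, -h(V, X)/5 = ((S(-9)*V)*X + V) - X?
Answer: 105971/537911 ≈ 0.19700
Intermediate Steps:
h(V, X) = -5*V + 5*X + 45*V*X (h(V, X) = -5*(((-9*V)*X + V) - X) = -5*((-9*V*X + V) - X) = -5*((V - 9*V*X) - X) = -5*(V - X - 9*V*X) = -5*V + 5*X + 45*V*X)
P(f) = f*(-51 + f) (P(f) = (-51 + f)*f = f*(-51 + f))
(47329 + P(-218))/(-42034 + h(-159, -81)) = (47329 - 218*(-51 - 218))/(-42034 + (-5*(-159) + 5*(-81) + 45*(-159)*(-81))) = (47329 - 218*(-269))/(-42034 + (795 - 405 + 579555)) = (47329 + 58642)/(-42034 + 579945) = 105971/537911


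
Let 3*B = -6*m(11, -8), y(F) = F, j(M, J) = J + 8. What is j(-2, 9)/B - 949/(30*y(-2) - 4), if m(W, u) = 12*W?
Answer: 31181/2112 ≈ 14.764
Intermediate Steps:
j(M, J) = 8 + J
B = -264 (B = (-72*11)/3 = (-6*132)/3 = (⅓)*(-792) = -264)
j(-2, 9)/B - 949/(30*y(-2) - 4) = (8 + 9)/(-264) - 949/(30*(-2) - 4) = 17*(-1/264) - 949/(-60 - 4) = -17/264 - 949/(-64) = -17/264 - 949*(-1/64) = -17/264 + 949/64 = 31181/2112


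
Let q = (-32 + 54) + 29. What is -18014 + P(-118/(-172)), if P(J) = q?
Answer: -17963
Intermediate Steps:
q = 51 (q = 22 + 29 = 51)
P(J) = 51
-18014 + P(-118/(-172)) = -18014 + 51 = -17963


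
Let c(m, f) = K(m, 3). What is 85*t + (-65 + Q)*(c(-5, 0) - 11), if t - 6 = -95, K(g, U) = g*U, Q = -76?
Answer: -3899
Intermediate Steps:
K(g, U) = U*g
c(m, f) = 3*m
t = -89 (t = 6 - 95 = -89)
85*t + (-65 + Q)*(c(-5, 0) - 11) = 85*(-89) + (-65 - 76)*(3*(-5) - 11) = -7565 - 141*(-15 - 11) = -7565 - 141*(-26) = -7565 + 3666 = -3899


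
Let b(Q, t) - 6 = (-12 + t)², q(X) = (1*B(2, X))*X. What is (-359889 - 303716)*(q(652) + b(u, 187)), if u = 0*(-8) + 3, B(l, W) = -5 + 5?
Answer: -20326884755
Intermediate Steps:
B(l, W) = 0
q(X) = 0 (q(X) = (1*0)*X = 0*X = 0)
u = 3 (u = 0 + 3 = 3)
b(Q, t) = 6 + (-12 + t)²
(-359889 - 303716)*(q(652) + b(u, 187)) = (-359889 - 303716)*(0 + (6 + (-12 + 187)²)) = -663605*(0 + (6 + 175²)) = -663605*(0 + (6 + 30625)) = -663605*(0 + 30631) = -663605*30631 = -20326884755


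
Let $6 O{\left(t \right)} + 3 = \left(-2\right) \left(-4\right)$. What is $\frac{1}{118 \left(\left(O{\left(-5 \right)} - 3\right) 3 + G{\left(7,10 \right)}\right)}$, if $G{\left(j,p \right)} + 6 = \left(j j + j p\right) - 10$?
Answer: $\frac{1}{11387} \approx 8.7819 \cdot 10^{-5}$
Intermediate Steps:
$O{\left(t \right)} = \frac{5}{6}$ ($O{\left(t \right)} = - \frac{1}{2} + \frac{\left(-2\right) \left(-4\right)}{6} = - \frac{1}{2} + \frac{1}{6} \cdot 8 = - \frac{1}{2} + \frac{4}{3} = \frac{5}{6}$)
$G{\left(j,p \right)} = -16 + j^{2} + j p$ ($G{\left(j,p \right)} = -6 - \left(10 - j j - j p\right) = -6 - \left(10 - j^{2} - j p\right) = -6 + \left(-10 + j^{2} + j p\right) = -16 + j^{2} + j p$)
$\frac{1}{118 \left(\left(O{\left(-5 \right)} - 3\right) 3 + G{\left(7,10 \right)}\right)} = \frac{1}{118 \left(\left(\frac{5}{6} - 3\right) 3 + \left(-16 + 7^{2} + 7 \cdot 10\right)\right)} = \frac{1}{118 \left(\left(- \frac{13}{6}\right) 3 + \left(-16 + 49 + 70\right)\right)} = \frac{1}{118 \left(- \frac{13}{2} + 103\right)} = \frac{1}{118 \cdot \frac{193}{2}} = \frac{1}{11387}$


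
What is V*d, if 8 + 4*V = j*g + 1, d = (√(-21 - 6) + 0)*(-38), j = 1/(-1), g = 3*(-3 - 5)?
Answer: -969*I*√3/2 ≈ -839.18*I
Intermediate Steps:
g = -24 (g = 3*(-8) = -24)
j = -1
d = -114*I*√3 (d = (√(-27) + 0)*(-38) = (3*I*√3 + 0)*(-38) = (3*I*√3)*(-38) = -114*I*√3 ≈ -197.45*I)
V = 17/4 (V = -2 + (-1*(-24) + 1)/4 = -2 + (24 + 1)/4 = -2 + (¼)*25 = -2 + 25/4 = 17/4 ≈ 4.2500)
V*d = 17*(-114*I*√3)/4 = -969*I*√3/2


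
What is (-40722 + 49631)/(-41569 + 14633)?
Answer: -8909/26936 ≈ -0.33075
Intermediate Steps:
(-40722 + 49631)/(-41569 + 14633) = 8909/(-26936) = 8909*(-1/26936) = -8909/26936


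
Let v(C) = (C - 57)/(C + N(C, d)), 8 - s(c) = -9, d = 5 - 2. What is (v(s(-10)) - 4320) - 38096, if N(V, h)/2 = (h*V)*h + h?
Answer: -13954904/329 ≈ -42416.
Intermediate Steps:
d = 3
N(V, h) = 2*h + 2*V*h**2 (N(V, h) = 2*((h*V)*h + h) = 2*((V*h)*h + h) = 2*(V*h**2 + h) = 2*(h + V*h**2) = 2*h + 2*V*h**2)
s(c) = 17 (s(c) = 8 - 1*(-9) = 8 + 9 = 17)
v(C) = (-57 + C)/(6 + 19*C) (v(C) = (C - 57)/(C + 2*3*(1 + C*3)) = (-57 + C)/(C + 2*3*(1 + 3*C)) = (-57 + C)/(C + (6 + 18*C)) = (-57 + C)/(6 + 19*C))
(v(s(-10)) - 4320) - 38096 = ((-57 + 17)/(6 + 19*17) - 4320) - 38096 = (-40/(6 + 323) - 4320) - 38096 = (-40/329 - 4320) - 38096 = -1421320/329 - 38096 = -13954904/329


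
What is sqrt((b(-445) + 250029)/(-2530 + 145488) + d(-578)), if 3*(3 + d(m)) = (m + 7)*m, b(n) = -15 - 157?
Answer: sqrt(20234719355982522)/428874 ≈ 331.68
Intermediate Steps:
b(n) = -172
d(m) = -3 + m*(7 + m)/3 (d(m) = -3 + ((m + 7)*m)/3 = -3 + ((7 + m)*m)/3 = -3 + (m*(7 + m))/3 = -3 + m*(7 + m)/3)
sqrt((b(-445) + 250029)/(-2530 + 145488) + d(-578)) = sqrt((-172 + 250029)/(-2530 + 145488) + (-3 + (1/3)*(-578)**2 + (7/3)*(-578))) = sqrt(249857/142958 + (-3 + (1/3)*334084 - 4046/3)) = sqrt(249857*(1/142958) + (-3 + 334084/3 - 4046/3)) = sqrt(249857/142958 + 330029/3) = sqrt(47181035353/428874) = sqrt(20234719355982522)/428874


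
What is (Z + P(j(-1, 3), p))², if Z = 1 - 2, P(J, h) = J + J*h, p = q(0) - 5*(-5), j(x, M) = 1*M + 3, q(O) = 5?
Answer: 34225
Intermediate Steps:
j(x, M) = 3 + M (j(x, M) = M + 3 = 3 + M)
p = 30 (p = 5 - 5*(-5) = 5 + 25 = 30)
Z = -1
(Z + P(j(-1, 3), p))² = (-1 + (3 + 3)*(1 + 30))² = (-1 + 6*31)² = (-1 + 186)² = 185² = 34225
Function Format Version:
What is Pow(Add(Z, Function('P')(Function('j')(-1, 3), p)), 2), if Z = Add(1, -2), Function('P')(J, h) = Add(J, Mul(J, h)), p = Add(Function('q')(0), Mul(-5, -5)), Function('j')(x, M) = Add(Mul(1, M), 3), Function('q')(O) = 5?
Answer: 34225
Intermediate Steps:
Function('j')(x, M) = Add(3, M) (Function('j')(x, M) = Add(M, 3) = Add(3, M))
p = 30 (p = Add(5, Mul(-5, -5)) = Add(5, 25) = 30)
Z = -1
Pow(Add(Z, Function('P')(Function('j')(-1, 3), p)), 2) = Pow(Add(-1, Mul(Add(3, 3), Add(1, 30))), 2) = Pow(Add(-1, Mul(6, 31)), 2) = Pow(Add(-1, 186), 2) = Pow(185, 2) = 34225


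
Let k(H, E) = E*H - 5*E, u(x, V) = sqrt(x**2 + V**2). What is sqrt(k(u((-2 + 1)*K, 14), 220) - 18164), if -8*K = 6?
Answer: sqrt(-19264 + 55*sqrt(3145)) ≈ 127.2*I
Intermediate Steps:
K = -3/4 (K = -1/8*6 = -3/4 ≈ -0.75000)
u(x, V) = sqrt(V**2 + x**2)
k(H, E) = -5*E + E*H
sqrt(k(u((-2 + 1)*K, 14), 220) - 18164) = sqrt(220*(-5 + sqrt(14**2 + ((-2 + 1)*(-3/4))**2)) - 18164) = sqrt(220*(-5 + sqrt(196 + (-1*(-3/4))**2)) - 18164) = sqrt(220*(-5 + sqrt(196 + (3/4)**2)) - 18164) = sqrt(220*(-5 + sqrt(196 + 9/16)) - 18164) = sqrt(220*(-5 + sqrt(3145/16)) - 18164) = sqrt(220*(-5 + sqrt(3145)/4) - 18164) = sqrt((-1100 + 55*sqrt(3145)) - 18164) = sqrt(-19264 + 55*sqrt(3145))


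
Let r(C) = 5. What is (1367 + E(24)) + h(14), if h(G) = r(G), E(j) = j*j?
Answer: 1948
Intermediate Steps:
E(j) = j**2
h(G) = 5
(1367 + E(24)) + h(14) = (1367 + 24**2) + 5 = (1367 + 576) + 5 = 1943 + 5 = 1948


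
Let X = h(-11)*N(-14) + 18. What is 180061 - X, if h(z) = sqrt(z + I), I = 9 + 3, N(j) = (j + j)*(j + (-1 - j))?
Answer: 180015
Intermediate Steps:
N(j) = -2*j (N(j) = (2*j)*(-1) = -2*j)
I = 12
h(z) = sqrt(12 + z) (h(z) = sqrt(z + 12) = sqrt(12 + z))
X = 46 (X = sqrt(12 - 11)*(-2*(-14)) + 18 = sqrt(1)*28 + 18 = 1*28 + 18 = 28 + 18 = 46)
180061 - X = 180061 - 1*46 = 180061 - 46 = 180015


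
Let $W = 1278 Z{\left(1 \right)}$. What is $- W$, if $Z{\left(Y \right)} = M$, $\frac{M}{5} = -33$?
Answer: $210870$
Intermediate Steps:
$M = -165$ ($M = 5 \left(-33\right) = -165$)
$Z{\left(Y \right)} = -165$
$W = -210870$ ($W = 1278 \left(-165\right) = -210870$)
$- W = \left(-1\right) \left(-210870\right) = 210870$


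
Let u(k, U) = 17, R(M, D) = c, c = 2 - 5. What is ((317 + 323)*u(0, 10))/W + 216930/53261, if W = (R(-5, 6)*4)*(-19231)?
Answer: 12660212410/3072786873 ≈ 4.1201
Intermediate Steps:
c = -3
R(M, D) = -3
W = 230772 (W = -3*4*(-19231) = -12*(-19231) = 230772)
((317 + 323)*u(0, 10))/W + 216930/53261 = ((317 + 323)*17)/230772 + 216930/53261 = (640*17)*(1/230772) + 216930*(1/53261) = 10880*(1/230772) + 216930/53261 = 2720/57693 + 216930/53261 = 12660212410/3072786873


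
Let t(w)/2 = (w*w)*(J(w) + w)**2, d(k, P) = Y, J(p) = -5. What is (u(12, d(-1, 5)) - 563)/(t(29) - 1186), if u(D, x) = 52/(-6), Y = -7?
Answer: -1715/2902938 ≈ -0.00059078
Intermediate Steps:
d(k, P) = -7
u(D, x) = -26/3 (u(D, x) = 52*(-1/6) = -26/3)
t(w) = 2*w**2*(-5 + w)**2 (t(w) = 2*((w*w)*(-5 + w)**2) = 2*(w**2*(-5 + w)**2) = 2*w**2*(-5 + w)**2)
(u(12, d(-1, 5)) - 563)/(t(29) - 1186) = (-26/3 - 563)/(2*29**2*(-5 + 29)**2 - 1186) = -1715/(3*(2*841*24**2 - 1186)) = -1715/(3*(2*841*576 - 1186)) = -1715/(3*(968832 - 1186)) = -1715/3/967646 = -1715/3*1/967646 = -1715/2902938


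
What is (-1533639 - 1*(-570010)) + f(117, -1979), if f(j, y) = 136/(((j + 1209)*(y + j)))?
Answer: -34988405363/36309 ≈ -9.6363e+5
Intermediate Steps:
f(j, y) = 136/((1209 + j)*(j + y)) (f(j, y) = 136/(((1209 + j)*(j + y))) = 136*(1/((1209 + j)*(j + y))) = 136/((1209 + j)*(j + y)))
(-1533639 - 1*(-570010)) + f(117, -1979) = (-1533639 - 1*(-570010)) + 136/(117² + 1209*117 + 1209*(-1979) + 117*(-1979)) = (-1533639 + 570010) + 136/(13689 + 141453 - 2392611 - 231543) = -963629 + 136/(-2469012) = -963629 + 136*(-1/2469012) = -963629 - 2/36309 = -34988405363/36309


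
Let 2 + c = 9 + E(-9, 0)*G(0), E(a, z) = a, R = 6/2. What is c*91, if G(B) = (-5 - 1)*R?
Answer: 15379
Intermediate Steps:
R = 3 (R = 6*(½) = 3)
G(B) = -18 (G(B) = (-5 - 1)*3 = -6*3 = -18)
c = 169 (c = -2 + (9 - 9*(-18)) = -2 + (9 + 162) = -2 + 171 = 169)
c*91 = 169*91 = 15379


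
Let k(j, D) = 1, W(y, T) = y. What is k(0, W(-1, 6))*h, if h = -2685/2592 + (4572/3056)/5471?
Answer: -934993207/902846304 ≈ -1.0356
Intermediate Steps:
h = -934993207/902846304 (h = -2685*1/2592 + (4572*(1/3056))*(1/5471) = -895/864 + (1143/764)*(1/5471) = -895/864 + 1143/4179844 = -934993207/902846304 ≈ -1.0356)
k(0, W(-1, 6))*h = 1*(-934993207/902846304) = -934993207/902846304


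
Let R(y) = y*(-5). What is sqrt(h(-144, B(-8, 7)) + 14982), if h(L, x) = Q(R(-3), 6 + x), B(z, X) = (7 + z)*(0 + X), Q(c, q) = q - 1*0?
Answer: sqrt(14981) ≈ 122.40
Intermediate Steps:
R(y) = -5*y
Q(c, q) = q (Q(c, q) = q + 0 = q)
B(z, X) = X*(7 + z) (B(z, X) = (7 + z)*X = X*(7 + z))
h(L, x) = 6 + x
sqrt(h(-144, B(-8, 7)) + 14982) = sqrt((6 + 7*(7 - 8)) + 14982) = sqrt((6 + 7*(-1)) + 14982) = sqrt((6 - 7) + 14982) = sqrt(-1 + 14982) = sqrt(14981)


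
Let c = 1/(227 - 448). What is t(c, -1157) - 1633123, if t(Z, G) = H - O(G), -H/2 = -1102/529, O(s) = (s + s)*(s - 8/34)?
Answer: -38768475009/8993 ≈ -4.3110e+6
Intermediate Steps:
c = -1/221 (c = 1/(-221) = -1/221 ≈ -0.0045249)
O(s) = 2*s*(-4/17 + s) (O(s) = (2*s)*(s - 8*1/34) = (2*s)*(s - 4/17) = (2*s)*(-4/17 + s) = 2*s*(-4/17 + s))
H = 2204/529 (H = -(-2204)/529 = -2*(-1102/529) = 2204/529 ≈ 4.1664)
t(Z, G) = 2204/529 - 2*G*(-4 + 17*G)/17
t(c, -1157) - 1633123 = (2204/529 - 2/17*(-1157)*(-4 + 17*(-1157))) - 1633123 = (2204/529 - 2/17*(-1157)*(-4 - 19669)) - 1633123 = (2204/529 - 2/17*(-1157)*(-19673)) - 1633123 = (2204/529 - 45523322/17) - 1633123 = -24081799870/8993 - 1633123 = -38768475009/8993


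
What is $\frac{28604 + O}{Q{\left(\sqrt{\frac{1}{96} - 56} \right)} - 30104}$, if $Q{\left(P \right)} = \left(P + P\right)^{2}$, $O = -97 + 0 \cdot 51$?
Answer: $- \frac{23592}{25099} \approx -0.93996$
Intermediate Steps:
$O = -97$ ($O = -97 + 0 = -97$)
$Q{\left(P \right)} = 4 P^{2}$ ($Q{\left(P \right)} = \left(2 P\right)^{2} = 4 P^{2}$)
$\frac{28604 + O}{Q{\left(\sqrt{\frac{1}{96} - 56} \right)} - 30104} = \frac{28604 - 97}{4 \left(\sqrt{\frac{1}{96} - 56}\right)^{2} - 30104} = \frac{28507}{4 \left(\sqrt{\frac{1}{96} - 56}\right)^{2} - 30104} = \frac{28507}{4 \left(\sqrt{- \frac{5375}{96}}\right)^{2} - 30104} = \frac{28507}{4 \left(\frac{5 i \sqrt{1290}}{24}\right)^{2} - 30104} = \frac{28507}{4 \left(- \frac{5375}{96}\right) - 30104} = \frac{28507}{- \frac{5375}{24} - 30104} = \frac{28507}{- \frac{727871}{24}} = 28507 \left(- \frac{24}{727871}\right) = - \frac{23592}{25099}$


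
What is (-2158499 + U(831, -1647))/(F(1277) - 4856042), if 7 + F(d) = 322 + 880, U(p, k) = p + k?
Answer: 2159315/4854847 ≈ 0.44478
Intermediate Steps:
U(p, k) = k + p
F(d) = 1195 (F(d) = -7 + (322 + 880) = -7 + 1202 = 1195)
(-2158499 + U(831, -1647))/(F(1277) - 4856042) = (-2158499 + (-1647 + 831))/(1195 - 4856042) = (-2158499 - 816)/(-4854847) = -2159315*(-1/4854847) = 2159315/4854847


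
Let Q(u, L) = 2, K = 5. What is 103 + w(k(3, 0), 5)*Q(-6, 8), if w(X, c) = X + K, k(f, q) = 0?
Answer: 113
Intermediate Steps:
w(X, c) = 5 + X (w(X, c) = X + 5 = 5 + X)
103 + w(k(3, 0), 5)*Q(-6, 8) = 103 + (5 + 0)*2 = 103 + 5*2 = 103 + 10 = 113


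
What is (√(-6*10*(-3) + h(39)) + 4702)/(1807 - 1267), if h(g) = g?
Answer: 2351/270 + √219/540 ≈ 8.7348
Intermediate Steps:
(√(-6*10*(-3) + h(39)) + 4702)/(1807 - 1267) = (√(-6*10*(-3) + 39) + 4702)/(1807 - 1267) = (√(-60*(-3) + 39) + 4702)/540 = (√(180 + 39) + 4702)*(1/540) = (√219 + 4702)*(1/540) = (4702 + √219)*(1/540) = 2351/270 + √219/540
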